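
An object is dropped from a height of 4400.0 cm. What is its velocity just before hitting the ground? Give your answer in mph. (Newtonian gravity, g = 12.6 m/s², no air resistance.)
v = √(2gh) (with unit conversion) = 74.49 mph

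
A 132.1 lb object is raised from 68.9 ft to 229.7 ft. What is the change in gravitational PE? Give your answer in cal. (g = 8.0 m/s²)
ΔPE = mg(h₂ − h₁) = 59.92 kg × 8.0 m/s² × (70.01 − 21) m = 2.349e+04 J = 5615.0 cal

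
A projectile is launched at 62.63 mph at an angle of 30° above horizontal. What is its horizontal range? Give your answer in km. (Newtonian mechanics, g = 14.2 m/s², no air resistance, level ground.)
R = v₀² sin(2θ) / g (with unit conversion) = 0.04781 km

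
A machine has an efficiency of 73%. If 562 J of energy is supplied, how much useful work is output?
W_out = η × W_in = 0.73 × 562 = 410.26 J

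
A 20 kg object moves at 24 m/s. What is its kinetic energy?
KE = ½mv² = ½×20×24² = 5760.0 J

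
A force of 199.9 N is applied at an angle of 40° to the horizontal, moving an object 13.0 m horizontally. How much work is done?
W = Fd cosθ = 199.9×13.0×cos(40°) = 1990.7 J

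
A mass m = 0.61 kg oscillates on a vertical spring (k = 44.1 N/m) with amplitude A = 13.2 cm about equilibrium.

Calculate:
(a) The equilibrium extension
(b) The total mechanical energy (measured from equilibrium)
x_eq = mg/k = 0.61×9.81/44.1 = 0.1357 m = 13.57 cm
E = ½kA² = ½×44.1×(0.132)² = 0.3842 J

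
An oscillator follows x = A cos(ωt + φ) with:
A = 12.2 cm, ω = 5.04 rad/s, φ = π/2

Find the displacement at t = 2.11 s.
x = A cos(ωt + φ) = 12.2×cos(5.04×2.11 + π/2) = 11.41 cm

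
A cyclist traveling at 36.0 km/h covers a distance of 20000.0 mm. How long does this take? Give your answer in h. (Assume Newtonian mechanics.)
t = d/v (with unit conversion) = 0.0005556 h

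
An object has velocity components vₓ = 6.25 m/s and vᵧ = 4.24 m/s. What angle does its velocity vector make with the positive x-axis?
θ = arctan(vᵧ/vₓ) = arctan(4.24/6.25) = 34.15°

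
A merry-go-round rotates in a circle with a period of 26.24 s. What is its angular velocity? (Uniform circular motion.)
ω = 2π/T = 2π/26.24 = 0.2395 rad/s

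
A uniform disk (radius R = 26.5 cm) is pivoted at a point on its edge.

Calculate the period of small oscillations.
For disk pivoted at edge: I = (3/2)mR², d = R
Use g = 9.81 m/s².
I/m = (3/2)R² = 0.1053 m²; d = R = 0.265 m
T = 2π√((3/2)R²/(gR)) = 2π√(3R/(2g)) = 1.265 s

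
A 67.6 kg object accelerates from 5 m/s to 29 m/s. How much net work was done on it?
W_net = ΔKE = ½m(v₂² − v₁²) = ½×67.6×(29² − 5²) = 27580.8 J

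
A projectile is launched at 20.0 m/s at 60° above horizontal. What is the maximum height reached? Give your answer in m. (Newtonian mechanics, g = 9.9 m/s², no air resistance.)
H = v₀²sin²(θ)/(2g) = 15.15 m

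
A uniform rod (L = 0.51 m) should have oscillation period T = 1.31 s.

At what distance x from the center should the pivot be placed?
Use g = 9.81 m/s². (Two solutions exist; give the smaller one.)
T = 2π√((L²/12 + x²)/(gx)). Let c = T²g/(4π²) = 0.4264.
x² − cx + L²/12 = 0 → x = (c − √(c² − L²/3))/2 = 0.05899 m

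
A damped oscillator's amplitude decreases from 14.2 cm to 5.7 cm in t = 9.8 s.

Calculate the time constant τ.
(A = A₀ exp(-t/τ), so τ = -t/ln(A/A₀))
A/A₀ = 5.7/14.2 = 0.4014; ln(A/A₀) = -0.9128
τ = −t/ln(A/A₀) = −9.8/-0.9128 = 10.74 s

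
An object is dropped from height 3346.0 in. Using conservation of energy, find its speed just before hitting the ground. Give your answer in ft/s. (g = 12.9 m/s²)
mgh = ½mv² → v = √(2gh) = √(2×12.9×84.99) = 46.83 m/s = 153.6 ft/s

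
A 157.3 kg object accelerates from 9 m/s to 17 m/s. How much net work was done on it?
W_net = ΔKE = ½m(v₂² − v₁²) = ½×157.3×(17² − 9²) = 16359.2 J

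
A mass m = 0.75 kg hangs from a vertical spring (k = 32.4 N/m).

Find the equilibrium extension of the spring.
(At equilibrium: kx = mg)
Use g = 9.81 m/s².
x_eq = mg/k = 0.75×9.81/32.4 = 0.2271 m = 22.71 cm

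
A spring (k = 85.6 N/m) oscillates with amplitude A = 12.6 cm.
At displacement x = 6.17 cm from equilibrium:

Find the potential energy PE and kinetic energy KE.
E_total = ½kA² = ½×85.6×(0.126)² = 0.6795 J
PE = ½kx² = ½×85.6×(0.0617)² = 0.1629 J
KE = E_total − PE = 0.5166 J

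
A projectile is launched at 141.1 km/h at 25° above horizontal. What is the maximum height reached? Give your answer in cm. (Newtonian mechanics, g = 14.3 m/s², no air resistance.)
H = v₀²sin²(θ)/(2g) (with unit conversion) = 959.4 cm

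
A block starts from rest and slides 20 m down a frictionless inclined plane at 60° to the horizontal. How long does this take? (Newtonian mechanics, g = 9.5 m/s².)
a = g sin(θ) = 9.5 × sin(60°) = 8.23 m/s²
t = √(2d/a) = √(2 × 20 / 8.23) = 2.2 s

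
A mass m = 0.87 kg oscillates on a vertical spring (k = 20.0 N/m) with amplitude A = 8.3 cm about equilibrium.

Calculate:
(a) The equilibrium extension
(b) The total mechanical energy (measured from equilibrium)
x_eq = mg/k = 0.87×9.81/20.0 = 0.4267 m = 42.67 cm
E = ½kA² = ½×20.0×(0.083)² = 0.06889 J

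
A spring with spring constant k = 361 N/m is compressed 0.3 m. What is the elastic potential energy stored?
PE = ½kx² = ½×361×0.3² = 16.24 J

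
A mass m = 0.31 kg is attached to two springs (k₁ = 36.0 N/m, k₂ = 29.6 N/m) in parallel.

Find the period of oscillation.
k_eq = k₁+k₂ = 65.6 N/m
T = 2π√(m/k_eq) = 2π√(0.31/65.6) = 0.4319 s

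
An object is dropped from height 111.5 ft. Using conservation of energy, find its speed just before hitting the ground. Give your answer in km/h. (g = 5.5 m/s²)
mgh = ½mv² → v = √(2gh) = √(2×5.5×33.99) = 19.33 m/s = 69.61 km/h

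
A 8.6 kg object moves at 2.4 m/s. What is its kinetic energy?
KE = ½mv² = ½×8.6×2.4² = 24.768 J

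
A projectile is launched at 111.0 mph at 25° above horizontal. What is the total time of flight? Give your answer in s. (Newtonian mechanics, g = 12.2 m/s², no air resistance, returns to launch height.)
T = 2v₀sin(θ)/g (with unit conversion) = 3.438 s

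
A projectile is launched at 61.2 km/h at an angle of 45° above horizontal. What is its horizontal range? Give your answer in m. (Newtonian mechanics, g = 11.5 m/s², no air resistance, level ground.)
R = v₀² sin(2θ) / g (with unit conversion) = 25.13 m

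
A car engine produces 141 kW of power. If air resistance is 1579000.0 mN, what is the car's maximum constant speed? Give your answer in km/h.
P = Fv → v = P/F = 141000 W / 1579 N = 89.3 m/s = 321.5 km/h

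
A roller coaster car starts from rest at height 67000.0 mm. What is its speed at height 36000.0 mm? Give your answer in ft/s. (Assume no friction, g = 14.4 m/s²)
mgh₁ = ½mv₂² + mgh₂ → v₂ = √(2g(h₁−h₂)) = √(2×14.4×(67−36)) = 29.88 m/s = 98.03 ft/s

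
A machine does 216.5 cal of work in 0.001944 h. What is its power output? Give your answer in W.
P = W/t = 905.8 J / 6.998 s = 129.4 W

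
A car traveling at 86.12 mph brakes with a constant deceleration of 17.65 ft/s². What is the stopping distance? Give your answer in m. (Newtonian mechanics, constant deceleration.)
d = v₀² / (2a) (with unit conversion) = 137.8 m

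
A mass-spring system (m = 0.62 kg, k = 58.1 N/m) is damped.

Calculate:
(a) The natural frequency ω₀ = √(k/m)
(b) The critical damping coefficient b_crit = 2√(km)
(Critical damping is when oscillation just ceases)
ω₀ = √(k/m) = √(58.1/0.62) = 9.68 rad/s
b_crit = 2√(km) = 2√(58.1×0.62) = 12 kg/s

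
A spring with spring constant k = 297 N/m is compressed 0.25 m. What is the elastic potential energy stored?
PE = ½kx² = ½×297×0.25² = 9.281 J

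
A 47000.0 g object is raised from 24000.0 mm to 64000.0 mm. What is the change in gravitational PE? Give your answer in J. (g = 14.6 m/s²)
ΔPE = mg(h₂ − h₁) = 47 kg × 14.6 m/s² × (64 − 24) m = 2.745e+04 J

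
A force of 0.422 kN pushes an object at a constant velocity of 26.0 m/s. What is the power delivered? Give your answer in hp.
P = Fv = 422 N × 26 m/s = 1.097e+04 W = 14.71 hp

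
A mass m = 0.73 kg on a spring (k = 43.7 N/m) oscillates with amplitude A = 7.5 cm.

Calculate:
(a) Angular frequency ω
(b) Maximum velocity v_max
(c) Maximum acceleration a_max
ω = √(k/m) = √(43.7/0.73) = 7.737 rad/s
v_max = ωA = 7.737×0.075 = 0.5803 m/s
a_max = ω²A = 7.737²×0.075 = 4.49 m/s²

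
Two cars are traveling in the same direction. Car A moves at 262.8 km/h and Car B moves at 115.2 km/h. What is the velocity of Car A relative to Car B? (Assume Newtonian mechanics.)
v_rel = v_A - v_B = 262.8 - 115.2 = 147.6 km/h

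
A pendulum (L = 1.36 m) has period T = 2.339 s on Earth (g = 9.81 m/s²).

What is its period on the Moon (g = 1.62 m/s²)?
T = 2π√(L/g), so T_moon/T_earth = √(g_earth/g_moon)
T_moon = 2π√(1.36/1.62) = 5.757 s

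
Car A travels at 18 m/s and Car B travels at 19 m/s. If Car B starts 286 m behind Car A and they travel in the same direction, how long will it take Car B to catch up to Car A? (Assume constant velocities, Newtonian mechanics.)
Relative speed: v_rel = 19 - 18 = 1 m/s
Time to catch: t = d₀/v_rel = 286/1 = 286.0 s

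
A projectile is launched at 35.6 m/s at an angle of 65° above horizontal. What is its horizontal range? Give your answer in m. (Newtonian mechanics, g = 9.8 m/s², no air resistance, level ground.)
R = v₀² sin(2θ) / g = 99.07 m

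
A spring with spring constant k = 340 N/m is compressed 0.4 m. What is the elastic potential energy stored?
PE = ½kx² = ½×340×0.4² = 27.2 J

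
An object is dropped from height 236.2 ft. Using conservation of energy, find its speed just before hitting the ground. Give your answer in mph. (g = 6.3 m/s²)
mgh = ½mv² → v = √(2gh) = √(2×6.3×71.99) = 30.12 m/s = 67.37 mph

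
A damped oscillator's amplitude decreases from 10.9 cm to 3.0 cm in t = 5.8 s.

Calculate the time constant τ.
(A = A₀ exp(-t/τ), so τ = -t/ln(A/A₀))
A/A₀ = 3.0/10.9 = 0.2752; ln(A/A₀) = -1.29
τ = −t/ln(A/A₀) = −5.8/-1.29 = 4.496 s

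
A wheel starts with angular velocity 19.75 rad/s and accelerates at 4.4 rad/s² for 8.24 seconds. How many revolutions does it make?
θ = ω₀t + ½αt² = 19.75×8.24 + ½×4.4×8.24² = 312.11 rad
Revolutions = θ/(2π) = 312.11/(2π) = 49.67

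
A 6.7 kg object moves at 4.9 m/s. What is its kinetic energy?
KE = ½mv² = ½×6.7×4.9² = 80.4335 J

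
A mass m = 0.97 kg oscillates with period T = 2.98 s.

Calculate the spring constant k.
T = 2π√(m/k) → k = m(2π/T)² = 0.97×(2π/2.98)² = 4.312 N/m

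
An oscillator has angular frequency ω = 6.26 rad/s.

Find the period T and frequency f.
T = 2π/ω = 2π/6.26 = 1.004 s; f = ω/2π = 0.9963 Hz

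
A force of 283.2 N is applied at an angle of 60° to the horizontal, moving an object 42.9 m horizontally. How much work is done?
W = Fd cosθ = 283.2×42.9×cos(60°) = 6074.6 J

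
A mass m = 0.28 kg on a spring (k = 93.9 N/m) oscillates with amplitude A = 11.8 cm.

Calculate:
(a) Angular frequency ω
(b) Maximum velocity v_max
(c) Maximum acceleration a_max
ω = √(k/m) = √(93.9/0.28) = 18.31 rad/s
v_max = ωA = 18.31×0.118 = 2.161 m/s
a_max = ω²A = 18.31²×0.118 = 39.57 m/s²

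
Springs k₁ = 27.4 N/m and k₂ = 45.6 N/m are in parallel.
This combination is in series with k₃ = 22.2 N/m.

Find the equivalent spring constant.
k₁₂ = k₁ + k₂ = 73 N/m (parallel)
1/k_eq = 1/k₁₂ + 1/k₃ → k_eq = 17.02 N/m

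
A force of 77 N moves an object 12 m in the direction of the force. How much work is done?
W = Fd = 77×12 = 924.0 J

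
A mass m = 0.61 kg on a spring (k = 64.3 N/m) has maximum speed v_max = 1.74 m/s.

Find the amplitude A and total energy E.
½mv²_max = ½kA² → A = v_max√(m/k) = 1.74×√(0.61/64.3) = 0.1695 m = 16.95 cm
E = ½mv²_max = ½×0.61×1.74² = 0.9234 J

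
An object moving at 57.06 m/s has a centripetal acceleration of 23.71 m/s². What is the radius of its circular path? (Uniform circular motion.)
r = v²/a_c = 57.06²/23.71 = 137.32 m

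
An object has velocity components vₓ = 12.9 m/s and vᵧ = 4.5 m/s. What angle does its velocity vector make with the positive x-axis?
θ = arctan(vᵧ/vₓ) = arctan(4.5/12.9) = 19.23°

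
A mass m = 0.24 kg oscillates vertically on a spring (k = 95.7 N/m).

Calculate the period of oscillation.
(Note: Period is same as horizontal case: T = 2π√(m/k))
T = 2π√(m/k) = 2π√(0.24/95.7) = 0.3147 s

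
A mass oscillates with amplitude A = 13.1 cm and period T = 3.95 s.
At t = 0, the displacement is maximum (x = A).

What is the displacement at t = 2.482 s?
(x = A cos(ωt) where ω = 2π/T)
ω = 2π/T = 2π/3.95 = 1.591 rad/s
x = A cos(ωt) = 13.1×cos(1.591×2.482) = -9.066 cm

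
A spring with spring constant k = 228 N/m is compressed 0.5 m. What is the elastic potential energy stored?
PE = ½kx² = ½×228×0.5² = 28.5 J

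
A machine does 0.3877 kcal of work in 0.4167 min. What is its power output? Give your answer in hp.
P = W/t = 1622 J / 25 s = 64.88 W = 0.08701 hp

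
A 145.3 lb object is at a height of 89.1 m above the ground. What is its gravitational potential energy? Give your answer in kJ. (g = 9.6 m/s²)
PE = mgh = 65.91 kg × 9.6 m/s² × 89.1 m = 5.637e+04 J = 56.37 kJ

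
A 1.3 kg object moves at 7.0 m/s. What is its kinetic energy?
KE = ½mv² = ½×1.3×7.0² = 31.85 J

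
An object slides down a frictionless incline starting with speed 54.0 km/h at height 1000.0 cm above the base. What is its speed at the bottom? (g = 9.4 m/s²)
½mv₀² + mgh = ½mv² → v = √(v₀² + 2gh) = √(15² + 2×9.4×10) = 20.32 m/s = 73.16 km/h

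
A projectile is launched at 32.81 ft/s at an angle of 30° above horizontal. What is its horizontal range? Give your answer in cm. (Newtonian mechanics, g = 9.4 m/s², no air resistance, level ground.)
R = v₀² sin(2θ) / g (with unit conversion) = 921.4 cm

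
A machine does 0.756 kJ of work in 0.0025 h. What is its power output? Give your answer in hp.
P = W/t = 756 J / 9 s = 84 W = 0.1126 hp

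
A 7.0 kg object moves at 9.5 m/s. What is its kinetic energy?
KE = ½mv² = ½×7.0×9.5² = 315.875 J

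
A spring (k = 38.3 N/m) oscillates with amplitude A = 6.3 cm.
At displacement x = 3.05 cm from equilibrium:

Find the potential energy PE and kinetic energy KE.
E_total = ½kA² = ½×38.3×(0.063)² = 0.07601 J
PE = ½kx² = ½×38.3×(0.0305)² = 0.01781 J
KE = E_total − PE = 0.05819 J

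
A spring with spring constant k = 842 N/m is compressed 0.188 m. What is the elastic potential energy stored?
PE = ½kx² = ½×842×0.188² = 14.88 J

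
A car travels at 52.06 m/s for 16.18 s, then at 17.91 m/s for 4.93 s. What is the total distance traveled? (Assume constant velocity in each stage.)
d₁ = v₁t₁ = 52.06 × 16.18 = 842.331 m
d₂ = v₂t₂ = 17.91 × 4.93 = 88.2963 m
d_total = 842.331 + 88.2963 = 930.63 m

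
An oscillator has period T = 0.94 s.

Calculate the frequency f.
f = 1/T = 1/0.94 = 1.064 Hz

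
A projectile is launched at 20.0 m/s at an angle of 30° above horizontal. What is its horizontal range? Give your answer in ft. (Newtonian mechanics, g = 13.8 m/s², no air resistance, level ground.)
R = v₀² sin(2θ) / g (with unit conversion) = 82.36 ft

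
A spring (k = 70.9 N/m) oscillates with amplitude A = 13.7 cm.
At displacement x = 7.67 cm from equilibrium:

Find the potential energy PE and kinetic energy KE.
E_total = ½kA² = ½×70.9×(0.137)² = 0.6654 J
PE = ½kx² = ½×70.9×(0.0767)² = 0.2085 J
KE = E_total − PE = 0.4568 J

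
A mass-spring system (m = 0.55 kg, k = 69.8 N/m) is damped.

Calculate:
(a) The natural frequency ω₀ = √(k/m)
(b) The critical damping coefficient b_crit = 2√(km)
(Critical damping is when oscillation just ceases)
ω₀ = √(k/m) = √(69.8/0.55) = 11.27 rad/s
b_crit = 2√(km) = 2√(69.8×0.55) = 12.39 kg/s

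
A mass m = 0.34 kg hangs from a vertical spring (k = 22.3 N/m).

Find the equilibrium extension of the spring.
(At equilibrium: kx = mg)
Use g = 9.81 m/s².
x_eq = mg/k = 0.34×9.81/22.3 = 0.1496 m = 14.96 cm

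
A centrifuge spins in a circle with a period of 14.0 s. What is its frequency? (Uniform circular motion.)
f = 1/T = 1/14.0 = 0.0714 Hz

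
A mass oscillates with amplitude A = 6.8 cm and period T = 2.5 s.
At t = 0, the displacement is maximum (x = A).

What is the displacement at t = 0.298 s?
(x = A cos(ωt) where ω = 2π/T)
ω = 2π/T = 2π/2.5 = 2.513 rad/s
x = A cos(ωt) = 6.8×cos(2.513×0.298) = 4.98 cm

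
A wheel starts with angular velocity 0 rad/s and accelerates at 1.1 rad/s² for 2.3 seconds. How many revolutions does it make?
θ = ω₀t + ½αt² = 0×2.3 + ½×1.1×2.3² = 2.91 rad
Revolutions = θ/(2π) = 2.91/(2π) = 0.46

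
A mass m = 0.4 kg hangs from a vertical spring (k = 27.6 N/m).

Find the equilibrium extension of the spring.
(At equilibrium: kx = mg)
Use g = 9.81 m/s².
x_eq = mg/k = 0.4×9.81/27.6 = 0.1422 m = 14.22 cm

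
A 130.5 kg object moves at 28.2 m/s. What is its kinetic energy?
KE = ½mv² = ½×130.5×28.2² = 51889.41 J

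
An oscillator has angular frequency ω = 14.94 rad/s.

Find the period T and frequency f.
T = 2π/ω = 2π/14.94 = 0.4206 s; f = ω/2π = 2.378 Hz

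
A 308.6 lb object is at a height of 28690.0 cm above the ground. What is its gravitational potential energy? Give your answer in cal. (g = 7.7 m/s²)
PE = mgh = 140 kg × 7.7 m/s² × 286.9 m = 3.092e+05 J = 73910.0 cal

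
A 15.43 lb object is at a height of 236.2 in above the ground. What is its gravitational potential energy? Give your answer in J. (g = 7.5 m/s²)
PE = mgh = 6.999 kg × 7.5 m/s² × 5.999 m = 314.9 J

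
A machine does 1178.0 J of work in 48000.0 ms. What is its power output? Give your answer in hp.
P = W/t = 1178 J / 48 s = 24.54 W = 0.03291 hp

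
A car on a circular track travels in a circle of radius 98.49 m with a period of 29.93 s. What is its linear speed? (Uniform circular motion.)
v = 2πr/T = 2π×98.49/29.93 = 20.68 m/s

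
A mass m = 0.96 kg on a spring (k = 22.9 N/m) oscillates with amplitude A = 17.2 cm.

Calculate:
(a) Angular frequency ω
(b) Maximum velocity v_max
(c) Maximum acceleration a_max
ω = √(k/m) = √(22.9/0.96) = 4.884 rad/s
v_max = ωA = 4.884×0.172 = 0.8401 m/s
a_max = ω²A = 4.884²×0.172 = 4.103 m/s²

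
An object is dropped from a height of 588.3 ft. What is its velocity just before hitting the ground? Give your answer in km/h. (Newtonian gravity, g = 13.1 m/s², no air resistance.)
v = √(2gh) (with unit conversion) = 246.8 km/h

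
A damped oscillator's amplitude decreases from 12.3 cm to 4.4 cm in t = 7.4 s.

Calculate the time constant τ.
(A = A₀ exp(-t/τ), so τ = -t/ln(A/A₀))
A/A₀ = 4.4/12.3 = 0.3577; ln(A/A₀) = -1.028
τ = −t/ln(A/A₀) = −7.4/-1.028 = 7.198 s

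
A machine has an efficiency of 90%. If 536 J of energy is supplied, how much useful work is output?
W_out = η × W_in = 0.9 × 536 = 482.4 J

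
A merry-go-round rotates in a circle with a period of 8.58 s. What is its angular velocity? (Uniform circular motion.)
ω = 2π/T = 2π/8.58 = 0.7323 rad/s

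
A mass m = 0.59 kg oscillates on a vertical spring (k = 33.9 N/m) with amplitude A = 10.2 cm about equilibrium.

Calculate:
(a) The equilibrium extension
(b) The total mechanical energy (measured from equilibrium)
x_eq = mg/k = 0.59×9.81/33.9 = 0.1707 m = 17.07 cm
E = ½kA² = ½×33.9×(0.102)² = 0.1763 J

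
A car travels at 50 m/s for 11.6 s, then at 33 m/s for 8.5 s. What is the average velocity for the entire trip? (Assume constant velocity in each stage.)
d₁ = v₁t₁ = 50 × 11.6 = 580 m
d₂ = v₂t₂ = 33 × 8.5 = 280.5 m
d_total = 860.5 m, t_total = 20.1 s
v_avg = d_total/t_total = 860.5/20.1 = 42.81 m/s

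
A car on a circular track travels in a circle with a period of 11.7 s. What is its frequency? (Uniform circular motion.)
f = 1/T = 1/11.7 = 0.0855 Hz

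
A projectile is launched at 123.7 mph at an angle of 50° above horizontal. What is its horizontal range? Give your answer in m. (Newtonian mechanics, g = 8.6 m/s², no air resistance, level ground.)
R = v₀² sin(2θ) / g (with unit conversion) = 350.2 m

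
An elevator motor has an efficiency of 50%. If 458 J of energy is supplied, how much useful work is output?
W_out = η × W_in = 0.5 × 458 = 229.0 J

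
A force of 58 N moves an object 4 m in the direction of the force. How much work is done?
W = Fd = 58×4 = 232.0 J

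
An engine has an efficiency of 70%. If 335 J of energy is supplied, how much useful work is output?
W_out = η × W_in = 0.7 × 335 = 234.5 J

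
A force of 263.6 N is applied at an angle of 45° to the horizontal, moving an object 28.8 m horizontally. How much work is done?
W = Fd cosθ = 263.6×28.8×cos(45°) = 5368.1 J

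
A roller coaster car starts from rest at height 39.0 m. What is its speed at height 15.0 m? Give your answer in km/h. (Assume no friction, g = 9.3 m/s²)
mgh₁ = ½mv₂² + mgh₂ → v₂ = √(2g(h₁−h₂)) = √(2×9.3×(39−15)) = 21.13 m/s = 76.06 km/h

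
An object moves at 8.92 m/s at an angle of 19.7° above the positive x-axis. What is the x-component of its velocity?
vₓ = v cos(θ) = 8.92 × cos(19.7°) = 8.4 m/s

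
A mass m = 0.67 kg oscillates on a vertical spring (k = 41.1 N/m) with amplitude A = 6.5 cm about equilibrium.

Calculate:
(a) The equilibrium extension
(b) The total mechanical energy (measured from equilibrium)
x_eq = mg/k = 0.67×9.81/41.1 = 0.1599 m = 15.99 cm
E = ½kA² = ½×41.1×(0.065)² = 0.08682 J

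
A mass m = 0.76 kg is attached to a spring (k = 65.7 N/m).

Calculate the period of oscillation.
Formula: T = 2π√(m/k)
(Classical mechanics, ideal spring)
T = 2π√(m/k) = 2π√(0.76/65.7) = 0.6758 s; f = 1/T = 1.48 Hz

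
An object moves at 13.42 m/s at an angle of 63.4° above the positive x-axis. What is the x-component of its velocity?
vₓ = v cos(θ) = 13.42 × cos(63.4°) = 6.01 m/s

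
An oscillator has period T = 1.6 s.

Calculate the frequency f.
f = 1/T = 1/1.6 = 0.625 Hz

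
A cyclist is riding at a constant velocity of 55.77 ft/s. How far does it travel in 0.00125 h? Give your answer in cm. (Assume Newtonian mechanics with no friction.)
d = vt (with unit conversion) = 7649.0 cm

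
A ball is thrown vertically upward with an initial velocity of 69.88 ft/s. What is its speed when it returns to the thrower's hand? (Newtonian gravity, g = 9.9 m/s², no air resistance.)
By conservation of energy, the ball returns at the same speed = 69.88 ft/s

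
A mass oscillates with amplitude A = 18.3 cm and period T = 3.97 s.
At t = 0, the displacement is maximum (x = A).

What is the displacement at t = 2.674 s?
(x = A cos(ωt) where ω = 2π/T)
ω = 2π/T = 2π/3.97 = 1.583 rad/s
x = A cos(ωt) = 18.3×cos(1.583×2.674) = -8.456 cm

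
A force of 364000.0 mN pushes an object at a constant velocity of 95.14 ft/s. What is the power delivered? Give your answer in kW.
P = Fv = 364 N × 29 m/s = 1.056e+04 W = 10.56 kW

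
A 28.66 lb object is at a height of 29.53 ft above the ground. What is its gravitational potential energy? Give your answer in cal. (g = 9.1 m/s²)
PE = mgh = 13 kg × 9.1 m/s² × 9.001 m = 1065 J = 254.5 cal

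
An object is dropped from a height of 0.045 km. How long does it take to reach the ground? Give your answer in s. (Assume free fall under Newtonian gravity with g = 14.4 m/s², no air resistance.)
t = √(2h/g) (with unit conversion) = 2.5 s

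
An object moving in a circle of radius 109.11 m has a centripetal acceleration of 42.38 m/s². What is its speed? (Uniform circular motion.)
v = √(a_c × r) = √(42.38 × 109.11) = 68.0 m/s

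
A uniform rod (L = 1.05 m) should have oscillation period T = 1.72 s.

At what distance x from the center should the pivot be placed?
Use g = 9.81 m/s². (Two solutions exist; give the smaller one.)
T = 2π√((L²/12 + x²)/(gx)). Let c = T²g/(4π²) = 0.7351.
x² − cx + L²/12 = 0 → x = (c − √(c² − L²/3))/2 = 0.1596 m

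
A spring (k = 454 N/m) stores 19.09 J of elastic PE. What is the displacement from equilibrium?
PE = ½kx² → x = √(2PE/k) = √(2×19.09/454) = 0.29 m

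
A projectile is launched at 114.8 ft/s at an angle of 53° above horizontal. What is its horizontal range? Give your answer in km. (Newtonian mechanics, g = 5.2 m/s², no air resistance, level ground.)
R = v₀² sin(2θ) / g (with unit conversion) = 0.2263 km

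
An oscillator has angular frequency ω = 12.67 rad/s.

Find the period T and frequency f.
T = 2π/ω = 2π/12.67 = 0.4959 s; f = ω/2π = 2.016 Hz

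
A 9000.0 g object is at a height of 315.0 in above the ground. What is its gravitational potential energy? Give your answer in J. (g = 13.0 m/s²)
PE = mgh = 9 kg × 13.0 m/s² × 8.001 m = 936.1 J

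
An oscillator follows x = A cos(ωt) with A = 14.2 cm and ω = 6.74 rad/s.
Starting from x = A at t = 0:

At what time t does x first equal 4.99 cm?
cos(ωt) = x/A = 4.99/14.2 = 0.3514
ωt = arccos(0.3514) = 1.212 rad
t = 1.212/6.74 = 0.1798 s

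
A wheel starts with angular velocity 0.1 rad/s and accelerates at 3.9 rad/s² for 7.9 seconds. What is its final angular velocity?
ω = ω₀ + αt = 0.1 + 3.9 × 7.9 = 30.91 rad/s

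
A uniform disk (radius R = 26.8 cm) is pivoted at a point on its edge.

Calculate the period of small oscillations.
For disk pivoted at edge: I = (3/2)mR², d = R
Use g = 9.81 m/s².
I/m = (3/2)R² = 0.1077 m²; d = R = 0.268 m
T = 2π√((3/2)R²/(gR)) = 2π√(3R/(2g)) = 1.272 s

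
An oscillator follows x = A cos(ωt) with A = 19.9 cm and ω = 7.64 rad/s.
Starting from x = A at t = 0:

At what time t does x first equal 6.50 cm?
cos(ωt) = x/A = 6.5/19.9 = 0.3266
ωt = arccos(0.3266) = 1.238 rad
t = 1.238/7.64 = 0.162 s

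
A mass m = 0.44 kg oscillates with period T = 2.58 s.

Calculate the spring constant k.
T = 2π√(m/k) → k = m(2π/T)² = 0.44×(2π/2.58)² = 2.61 N/m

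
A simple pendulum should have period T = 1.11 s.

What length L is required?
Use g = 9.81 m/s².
T = 2π√(L/g) → L = g(T/2π)² = 9.81×(1.11/2π)² = 0.3062 m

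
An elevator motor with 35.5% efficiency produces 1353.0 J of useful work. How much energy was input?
W_in = W_out/η = 1353.0/0.355 = 3811.3 J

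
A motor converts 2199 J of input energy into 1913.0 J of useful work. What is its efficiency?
η = W_out/W_in = 1913.0/2199 = 0.8699 = 86.99%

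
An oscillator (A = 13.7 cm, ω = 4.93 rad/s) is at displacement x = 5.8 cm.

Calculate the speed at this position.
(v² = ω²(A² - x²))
v = ω√(A² − x²) = 4.93×√(0.137² − 0.058²) = 0.6119 m/s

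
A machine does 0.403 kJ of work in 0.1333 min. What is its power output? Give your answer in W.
P = W/t = 403 J / 7.998 s = 50.39 W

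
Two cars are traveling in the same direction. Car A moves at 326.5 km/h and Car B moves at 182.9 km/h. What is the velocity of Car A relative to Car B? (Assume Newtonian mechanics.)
v_rel = v_A - v_B = 326.5 - 182.9 = 143.6 km/h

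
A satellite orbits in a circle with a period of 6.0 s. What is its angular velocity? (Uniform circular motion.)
ω = 2π/T = 2π/6.0 = 1.0472 rad/s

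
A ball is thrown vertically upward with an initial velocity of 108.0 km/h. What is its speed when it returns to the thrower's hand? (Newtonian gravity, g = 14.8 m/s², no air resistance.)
By conservation of energy, the ball returns at the same speed = 108.0 km/h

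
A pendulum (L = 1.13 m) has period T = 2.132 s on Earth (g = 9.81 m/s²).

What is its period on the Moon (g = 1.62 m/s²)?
T = 2π√(L/g), so T_moon/T_earth = √(g_earth/g_moon)
T_moon = 2π√(1.13/1.62) = 5.248 s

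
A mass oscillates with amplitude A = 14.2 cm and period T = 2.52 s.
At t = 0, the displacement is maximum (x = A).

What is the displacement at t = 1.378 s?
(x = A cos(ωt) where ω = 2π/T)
ω = 2π/T = 2π/2.52 = 2.493 rad/s
x = A cos(ωt) = 14.2×cos(2.493×1.378) = -13.59 cm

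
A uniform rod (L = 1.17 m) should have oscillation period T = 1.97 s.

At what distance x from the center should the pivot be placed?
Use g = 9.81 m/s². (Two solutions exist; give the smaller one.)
T = 2π√((L²/12 + x²)/(gx)). Let c = T²g/(4π²) = 0.9644.
x² − cx + L²/12 = 0 → x = (c − √(c² − L²/3))/2 = 0.1381 m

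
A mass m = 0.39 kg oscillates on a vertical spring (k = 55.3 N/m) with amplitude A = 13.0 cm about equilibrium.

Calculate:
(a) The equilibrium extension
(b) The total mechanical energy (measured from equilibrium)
x_eq = mg/k = 0.39×9.81/55.3 = 0.06918 m = 6.918 cm
E = ½kA² = ½×55.3×(0.13)² = 0.4673 J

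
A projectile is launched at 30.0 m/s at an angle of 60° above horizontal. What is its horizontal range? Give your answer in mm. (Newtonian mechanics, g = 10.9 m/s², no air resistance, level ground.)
R = v₀² sin(2θ) / g (with unit conversion) = 71510.0 mm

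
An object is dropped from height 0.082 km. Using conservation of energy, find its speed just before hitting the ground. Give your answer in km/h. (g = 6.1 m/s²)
mgh = ½mv² → v = √(2gh) = √(2×6.1×82) = 31.63 m/s = 113.9 km/h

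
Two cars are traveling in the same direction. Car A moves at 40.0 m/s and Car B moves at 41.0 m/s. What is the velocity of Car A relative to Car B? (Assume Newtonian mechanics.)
v_rel = v_A - v_B = 40.0 - 41.0 = -1.0 m/s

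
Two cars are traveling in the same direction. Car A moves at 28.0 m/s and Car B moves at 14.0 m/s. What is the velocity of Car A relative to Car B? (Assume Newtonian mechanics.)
v_rel = v_A - v_B = 28.0 - 14.0 = 14.0 m/s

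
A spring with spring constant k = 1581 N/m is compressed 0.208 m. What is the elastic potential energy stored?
PE = ½kx² = ½×1581×0.208² = 34.2 J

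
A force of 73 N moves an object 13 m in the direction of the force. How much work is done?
W = Fd = 73×13 = 949.0 J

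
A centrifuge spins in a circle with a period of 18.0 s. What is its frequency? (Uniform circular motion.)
f = 1/T = 1/18.0 = 0.0556 Hz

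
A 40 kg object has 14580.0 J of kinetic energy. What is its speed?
KE = ½mv² → v = √(2KE/m) = √(2×14580.0/40) = 27.0 m/s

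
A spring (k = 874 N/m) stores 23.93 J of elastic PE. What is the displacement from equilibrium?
PE = ½kx² → x = √(2PE/k) = √(2×23.93/874) = 0.234 m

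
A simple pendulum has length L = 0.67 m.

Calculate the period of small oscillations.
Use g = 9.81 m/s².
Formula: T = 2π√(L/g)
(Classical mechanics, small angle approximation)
T = 2π√(L/g) = 2π√(0.67/9.81) = 1.642 s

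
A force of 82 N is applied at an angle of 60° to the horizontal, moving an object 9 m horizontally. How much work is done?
W = Fd cosθ = 82×9×cos(60°) = 369.0 J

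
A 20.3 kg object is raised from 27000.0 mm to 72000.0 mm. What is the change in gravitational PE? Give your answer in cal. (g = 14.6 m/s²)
ΔPE = mg(h₂ − h₁) = 20.3 kg × 14.6 m/s² × (72 − 27) m = 1.334e+04 J = 3188.0 cal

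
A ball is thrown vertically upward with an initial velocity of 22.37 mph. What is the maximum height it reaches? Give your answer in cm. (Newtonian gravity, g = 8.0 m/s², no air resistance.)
h_max = v₀²/(2g) (with unit conversion) = 625.0 cm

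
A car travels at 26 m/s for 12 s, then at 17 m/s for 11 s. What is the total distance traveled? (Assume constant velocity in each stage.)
d₁ = v₁t₁ = 26 × 12 = 312 m
d₂ = v₂t₂ = 17 × 11 = 187 m
d_total = 312 + 187 = 499 m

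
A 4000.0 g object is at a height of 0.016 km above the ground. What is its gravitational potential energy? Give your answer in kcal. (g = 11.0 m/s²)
PE = mgh = 4 kg × 11.0 m/s² × 16 m = 704 J = 0.1683 kcal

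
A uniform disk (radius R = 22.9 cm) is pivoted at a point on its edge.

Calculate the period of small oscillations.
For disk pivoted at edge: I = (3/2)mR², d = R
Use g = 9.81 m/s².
I/m = (3/2)R² = 0.07866 m²; d = R = 0.229 m
T = 2π√((3/2)R²/(gR)) = 2π√(3R/(2g)) = 1.176 s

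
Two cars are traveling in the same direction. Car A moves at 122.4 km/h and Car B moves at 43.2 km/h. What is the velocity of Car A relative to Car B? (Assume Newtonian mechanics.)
v_rel = v_A - v_B = 122.4 - 43.2 = 79.2 km/h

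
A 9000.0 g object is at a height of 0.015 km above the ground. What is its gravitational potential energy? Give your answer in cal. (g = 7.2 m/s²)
PE = mgh = 9 kg × 7.2 m/s² × 15 m = 972 J = 232.3 cal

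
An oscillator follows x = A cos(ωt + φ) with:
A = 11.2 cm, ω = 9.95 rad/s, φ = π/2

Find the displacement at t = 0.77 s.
x = A cos(ωt + φ) = 11.2×cos(9.95×0.77 + π/2) = -10.99 cm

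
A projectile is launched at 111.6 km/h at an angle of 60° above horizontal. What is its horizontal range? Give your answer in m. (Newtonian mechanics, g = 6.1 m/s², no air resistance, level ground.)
R = v₀² sin(2θ) / g (with unit conversion) = 136.4 m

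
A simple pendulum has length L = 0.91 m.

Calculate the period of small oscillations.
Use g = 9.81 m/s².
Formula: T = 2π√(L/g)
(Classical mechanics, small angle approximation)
T = 2π√(L/g) = 2π√(0.91/9.81) = 1.914 s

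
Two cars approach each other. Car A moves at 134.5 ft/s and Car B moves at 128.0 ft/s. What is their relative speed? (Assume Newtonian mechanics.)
v_rel = v_A + v_B = 134.5 + 128.0 = 262.5 ft/s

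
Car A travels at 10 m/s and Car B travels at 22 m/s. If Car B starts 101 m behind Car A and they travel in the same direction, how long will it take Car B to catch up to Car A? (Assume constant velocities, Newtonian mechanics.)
Relative speed: v_rel = 22 - 10 = 12 m/s
Time to catch: t = d₀/v_rel = 101/12 = 8.42 s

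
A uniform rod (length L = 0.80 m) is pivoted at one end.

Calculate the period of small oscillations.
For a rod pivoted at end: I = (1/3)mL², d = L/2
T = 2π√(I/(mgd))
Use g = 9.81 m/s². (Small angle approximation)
I/m = (1/3)L² = 0.2133 m²; d = L/2 = 0.4 m
T = 2π√(I/(mgd)) = 2π√(0.2133/(9.81×0.4)) = 1.465 s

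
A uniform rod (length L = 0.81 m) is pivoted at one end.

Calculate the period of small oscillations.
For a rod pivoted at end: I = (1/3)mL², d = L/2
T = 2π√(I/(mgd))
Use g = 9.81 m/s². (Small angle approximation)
I/m = (1/3)L² = 0.2187 m²; d = L/2 = 0.405 m
T = 2π√(I/(mgd)) = 2π√(0.2187/(9.81×0.405)) = 1.474 s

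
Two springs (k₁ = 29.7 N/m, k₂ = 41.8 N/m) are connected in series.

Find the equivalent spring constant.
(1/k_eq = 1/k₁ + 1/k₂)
1/k_eq = 1/29.7 + 1/41.8 = 0.057593; k_eq = 17.36 N/m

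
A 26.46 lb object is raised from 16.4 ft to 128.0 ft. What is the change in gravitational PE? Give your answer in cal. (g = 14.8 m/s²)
ΔPE = mg(h₂ − h₁) = 12 kg × 14.8 m/s² × (39.01 − 4.999) m = 6042 J = 1444.0 cal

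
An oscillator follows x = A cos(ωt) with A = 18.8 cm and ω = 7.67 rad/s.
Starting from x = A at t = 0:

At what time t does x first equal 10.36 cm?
cos(ωt) = x/A = 10.36/18.8 = 0.5511
ωt = arccos(0.5511) = 0.9872 rad
t = 0.9872/7.67 = 0.1287 s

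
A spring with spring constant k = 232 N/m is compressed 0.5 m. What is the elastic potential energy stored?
PE = ½kx² = ½×232×0.5² = 29.0 J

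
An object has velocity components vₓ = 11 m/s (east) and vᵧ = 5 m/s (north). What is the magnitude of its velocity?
|v| = √(vₓ² + vᵧ²) = √(11² + 5²) = √(146) = 12.08 m/s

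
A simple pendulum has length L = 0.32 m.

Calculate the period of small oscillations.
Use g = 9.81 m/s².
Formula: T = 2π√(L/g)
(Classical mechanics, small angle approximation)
T = 2π√(L/g) = 2π√(0.32/9.81) = 1.135 s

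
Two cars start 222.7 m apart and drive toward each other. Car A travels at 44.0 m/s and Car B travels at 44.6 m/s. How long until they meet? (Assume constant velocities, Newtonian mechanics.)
Combined speed: v_combined = 44.0 + 44.6 = 88.6 m/s
Time to meet: t = d/88.6 = 222.7/88.6 = 2.51 s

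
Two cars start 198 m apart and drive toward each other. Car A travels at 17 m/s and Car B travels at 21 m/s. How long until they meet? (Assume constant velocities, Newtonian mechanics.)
Combined speed: v_combined = 17 + 21 = 38 m/s
Time to meet: t = d/38 = 198/38 = 5.21 s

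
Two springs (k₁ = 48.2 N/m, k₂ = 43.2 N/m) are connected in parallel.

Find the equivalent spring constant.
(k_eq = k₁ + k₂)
k_eq = k₁ + k₂ = 48.2 + 43.2 = 91.4 N/m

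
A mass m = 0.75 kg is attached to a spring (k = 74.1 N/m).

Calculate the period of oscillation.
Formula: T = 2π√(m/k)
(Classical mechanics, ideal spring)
T = 2π√(m/k) = 2π√(0.75/74.1) = 0.6321 s; f = 1/T = 1.582 Hz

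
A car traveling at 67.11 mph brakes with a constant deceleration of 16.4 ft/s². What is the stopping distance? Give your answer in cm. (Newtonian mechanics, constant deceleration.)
d = v₀² / (2a) (with unit conversion) = 9003.0 cm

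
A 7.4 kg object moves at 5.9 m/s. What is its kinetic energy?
KE = ½mv² = ½×7.4×5.9² = 128.797 J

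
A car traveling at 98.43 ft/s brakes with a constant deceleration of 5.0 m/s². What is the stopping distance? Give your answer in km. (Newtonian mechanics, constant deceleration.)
d = v₀² / (2a) (with unit conversion) = 0.09001 km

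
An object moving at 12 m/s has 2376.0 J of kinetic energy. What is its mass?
KE = ½mv² → m = 2KE/v² = 2×2376.0/12² = 33.0 kg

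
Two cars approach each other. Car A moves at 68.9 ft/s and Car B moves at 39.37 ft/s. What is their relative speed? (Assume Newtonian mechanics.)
v_rel = v_A + v_B = 68.9 + 39.37 = 108.3 ft/s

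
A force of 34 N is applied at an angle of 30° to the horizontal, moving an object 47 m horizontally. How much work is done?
W = Fd cosθ = 34×47×cos(30°) = 1383.9 J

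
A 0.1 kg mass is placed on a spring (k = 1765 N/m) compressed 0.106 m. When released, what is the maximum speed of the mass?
½kx² = ½mv² → v = x√(k/m) = 0.106×√(1765/0.1) = 14.08 m/s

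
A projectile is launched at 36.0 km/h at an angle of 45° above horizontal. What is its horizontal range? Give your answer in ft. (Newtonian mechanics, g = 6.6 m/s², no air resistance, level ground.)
R = v₀² sin(2θ) / g (with unit conversion) = 49.71 ft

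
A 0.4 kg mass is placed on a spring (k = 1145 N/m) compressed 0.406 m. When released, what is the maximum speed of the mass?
½kx² = ½mv² → v = x√(k/m) = 0.406×√(1145/0.4) = 21.72 m/s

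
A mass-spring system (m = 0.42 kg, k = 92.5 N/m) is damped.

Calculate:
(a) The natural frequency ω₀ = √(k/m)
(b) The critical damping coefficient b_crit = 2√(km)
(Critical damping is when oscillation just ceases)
ω₀ = √(k/m) = √(92.5/0.42) = 14.84 rad/s
b_crit = 2√(km) = 2√(92.5×0.42) = 12.47 kg/s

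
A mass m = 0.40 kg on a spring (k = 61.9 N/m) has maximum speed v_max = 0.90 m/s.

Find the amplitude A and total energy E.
½mv²_max = ½kA² → A = v_max√(m/k) = 0.9×√(0.4/61.9) = 0.07235 m = 7.235 cm
E = ½mv²_max = ½×0.4×0.9² = 0.162 J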